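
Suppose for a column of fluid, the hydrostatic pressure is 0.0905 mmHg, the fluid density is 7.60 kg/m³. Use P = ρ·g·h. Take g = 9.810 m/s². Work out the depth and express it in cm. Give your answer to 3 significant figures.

16.2 cm

Solving P = ρ·g·h for h: h = P/(ρ·g).
P = 0.0905 mmHg = 12.07 Pa; ρ = 7.60 kg/m³; g = 9.810 m/s².
h = 0.1618 m
0.1618 m × (1 cm / 0.01000 m) = 16.18 cm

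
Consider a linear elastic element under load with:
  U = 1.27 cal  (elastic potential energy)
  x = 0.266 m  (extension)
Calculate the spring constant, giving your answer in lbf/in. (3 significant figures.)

Solving U = ½k·x² for k: k = 2U/x².
U = 1.27 cal = 5.314 J; x = 0.266 m.
k = 150.2 N/m
150.2 N/m × (1 lbf/in / 175.1 N/m) = 0.8576 lbf/in

0.858 lbf/in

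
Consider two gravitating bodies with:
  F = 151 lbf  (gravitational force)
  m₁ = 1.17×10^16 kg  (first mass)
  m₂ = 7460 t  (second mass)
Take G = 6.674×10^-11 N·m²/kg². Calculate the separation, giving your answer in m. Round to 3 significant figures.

Solving F = G·m₁·m₂/r² for r: r = √(G·m₁m₂/F).
F = 151 lbf = 671.7 N; m₁ = 1.17×10^16 kg; m₂ = 7460 t = 7.460×10^6 kg; G = 6.674×10^-11 N·m²/kg².
r = 93127 m

93100 m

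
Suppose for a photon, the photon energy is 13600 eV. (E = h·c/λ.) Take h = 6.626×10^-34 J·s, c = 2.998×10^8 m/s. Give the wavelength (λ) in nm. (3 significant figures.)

0.0912 nm

Solving E = h·c/λ for λ: λ = hc/E.
E = 13600 eV = 2.179×10^-15 J; h = 6.626×10^-34 J·s; c = 2.998×10^8 m/s.
λ = 9.117×10^-11 m
9.117×10^-11 m × (1 nm / 1.000×10^-9 m) = 0.09117 nm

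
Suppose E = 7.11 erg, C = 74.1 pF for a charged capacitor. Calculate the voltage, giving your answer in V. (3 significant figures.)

Rearranging: V = √(2E/C).
E = 7.11 erg = 7.110×10^-7 J; C = 74.1 pF = 7.410×10^-11 F.
V = 138.5 V

139 V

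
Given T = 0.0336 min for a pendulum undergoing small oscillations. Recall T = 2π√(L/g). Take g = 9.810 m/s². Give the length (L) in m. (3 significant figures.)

1.01 m

Rearranging T = 2π√(L/g) for L: L = g·(T/2π)².
T = 0.0336 min = 2.016 s; g = 9.810 m/s².
L = 1.010 m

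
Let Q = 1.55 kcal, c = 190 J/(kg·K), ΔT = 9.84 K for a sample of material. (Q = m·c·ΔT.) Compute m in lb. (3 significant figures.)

7.65 lb

Rearranging Q = m·c·ΔT for m: m = Q/(c·ΔT).
Q = 1.55 kcal = 6485 J; c = 190 J/(kg·K); ΔT = 9.84 K.
m = 3.469 kg
3.469 kg × (1 lb / 0.4536 kg) = 7.647 lb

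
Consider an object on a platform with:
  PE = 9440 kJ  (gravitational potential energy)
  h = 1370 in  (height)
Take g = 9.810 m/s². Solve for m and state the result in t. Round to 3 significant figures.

Rearranging: m = PE/(g·h).
PE = 9440 kJ = 9.440×10^6 J; h = 1370 in = 34.80 m; g = 9.810 m/s².
m = 27653 kg
27653 kg × (1 t / 1000 kg) = 27.65 t

27.7 t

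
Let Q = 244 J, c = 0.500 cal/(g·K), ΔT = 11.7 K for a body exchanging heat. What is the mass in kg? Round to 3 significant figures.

Rearranging Q = m·c·ΔT for m: m = Q/(c·ΔT).
Q = 244 J; c = 0.500 cal/(g·K) = 2092 J/(kg·K); ΔT = 11.7 K.
m = 0.009969 kg

0.00997 kg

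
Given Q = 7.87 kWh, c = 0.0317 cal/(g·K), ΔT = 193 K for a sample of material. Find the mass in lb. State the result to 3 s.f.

Rearranging Q = m·c·ΔT for m: m = Q/(c·ΔT).
Q = 7.87 kWh = 2.833×10^7 J; c = 0.0317 cal/(g·K) = 132.6 J/(kg·K); ΔT = 193 K.
m = 1107 kg
1107 kg × (1 lb / 0.4536 kg) = 2440 lb

2440 lb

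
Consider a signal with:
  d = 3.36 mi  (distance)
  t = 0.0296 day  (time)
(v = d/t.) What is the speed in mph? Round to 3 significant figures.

4.73 mph

v is given directly by: v = d/t.
d = 3.36 mi = 5407 m; t = 0.0296 day = 2557 s.
v = 2.114 m/s
2.114 m/s × (1 mph / 0.4470 m/s) = 4.730 mph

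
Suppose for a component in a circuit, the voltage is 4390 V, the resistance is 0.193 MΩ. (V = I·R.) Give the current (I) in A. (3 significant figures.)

0.0227 A

Rearranging: I = V/R.
V = 4390 V; R = 0.193 MΩ = 1.930×10^5 Ω.
I = 0.02275 A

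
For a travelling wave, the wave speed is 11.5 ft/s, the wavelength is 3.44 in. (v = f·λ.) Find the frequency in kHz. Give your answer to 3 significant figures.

Rearranging: f = v/λ.
v = 11.5 ft/s = 3.505 m/s; λ = 3.44 in = 0.08738 m.
f = 40.12 Hz
40.12 Hz × (1 kHz / 1000 Hz) = 0.04012 kHz

0.0401 kHz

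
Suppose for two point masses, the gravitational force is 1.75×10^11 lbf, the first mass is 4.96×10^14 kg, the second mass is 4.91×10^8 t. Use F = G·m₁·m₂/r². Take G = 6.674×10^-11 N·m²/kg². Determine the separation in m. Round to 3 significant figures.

From Newton's law of gravitation: r = √(G·m₁m₂/F).
F = 1.75×10^11 lbf = 7.784×10^11 N; m₁ = 4.96×10^14 kg; m₂ = 4.91×10^8 t = 4.910×10^11 kg; G = 6.674×10^-11 N·m²/kg².
r = 144.5 m

144 m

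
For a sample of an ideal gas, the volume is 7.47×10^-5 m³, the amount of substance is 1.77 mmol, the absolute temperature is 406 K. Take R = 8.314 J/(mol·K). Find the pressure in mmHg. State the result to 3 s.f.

From the ideal-gas law: P = nRT/V.
V = 7.47×10^-5 m³; n = 1.77 mmol = 0.001770 mol; T = 406 K; R = 8.314 J/(mol·K).
P = 79981 Pa
79981 Pa × (1 mmHg / 133.3 Pa) = 599.9 mmHg

600 mmHg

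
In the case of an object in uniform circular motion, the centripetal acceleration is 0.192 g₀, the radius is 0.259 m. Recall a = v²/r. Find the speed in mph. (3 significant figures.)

1.56 mph

Rearranging: v = √(a·r).
a = 0.192 g₀ = 1.883 m/s²; r = 0.259 m.
v = 0.6983 m/s
0.6983 m/s × (1 mph / 0.4470 m/s) = 1.562 mph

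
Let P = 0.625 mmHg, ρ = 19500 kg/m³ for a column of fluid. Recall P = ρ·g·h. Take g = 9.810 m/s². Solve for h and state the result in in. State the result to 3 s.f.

0.0171 in

Rearranging P = ρ·g·h for h: h = P/(ρ·g).
P = 0.625 mmHg = 83.33 Pa; ρ = 19500 kg/m³; g = 9.810 m/s².
h = 4.356×10^-4 m
4.356×10^-4 m × (1 in / 0.02540 m) = 0.01715 in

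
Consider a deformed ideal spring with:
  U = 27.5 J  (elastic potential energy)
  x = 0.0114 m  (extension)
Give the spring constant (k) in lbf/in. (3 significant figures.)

Solving U = ½k·x² for k: k = 2U/x².
U = 27.5 J; x = 0.0114 m.
k = 4.232×10^5 N/m
4.232×10^5 N/m × (1 lbf/in / 175.1 N/m) = 2417 lbf/in

2420 lbf/in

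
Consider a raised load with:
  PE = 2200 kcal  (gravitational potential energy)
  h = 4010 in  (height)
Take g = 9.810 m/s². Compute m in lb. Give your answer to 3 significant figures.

Rearranging: m = PE/(g·h).
PE = 2200 kcal = 9.205×10^6 J; h = 4010 in = 101.9 m; g = 9.810 m/s².
m = 9212 kg
9212 kg × (1 lb / 0.4536 kg) = 20310 lb

20300 lb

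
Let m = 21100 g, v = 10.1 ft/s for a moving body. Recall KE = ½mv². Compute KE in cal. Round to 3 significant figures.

KE is given directly by: KE = ½mv².
m = 21100 g = 21.10 kg; v = 10.1 ft/s = 3.078 m/s.
KE = 99.98 J  (the unit combination reduces to kg·m²/s² = J)
99.98 J × (1 cal / 4.184 J) = 23.90 cal

23.9 cal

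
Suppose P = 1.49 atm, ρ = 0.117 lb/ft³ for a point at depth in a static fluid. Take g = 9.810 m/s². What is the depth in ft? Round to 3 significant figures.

26900 ft

Rearranging P = ρ·g·h for h: h = P/(ρ·g).
P = 1.49 atm = 1.510×10^5 Pa; ρ = 0.117 lb/ft³ = 1.874 kg/m³; g = 9.810 m/s².
h = 8212 m
8212 m × (1 ft / 0.3048 m) = 26941 ft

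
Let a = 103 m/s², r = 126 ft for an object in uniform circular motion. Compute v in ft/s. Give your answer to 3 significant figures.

206 ft/s

Rearranging a = v²/r for v: v = √(a·r).
a = 103 m/s²; r = 126 ft = 38.40 m.
v = 62.89 m/s
62.89 m/s × (1 ft/s / 0.3048 m/s) = 206.3 ft/s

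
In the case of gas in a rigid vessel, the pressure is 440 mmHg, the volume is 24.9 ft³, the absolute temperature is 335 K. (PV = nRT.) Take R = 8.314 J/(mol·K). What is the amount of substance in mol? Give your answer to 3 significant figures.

14.9 mol

Rearranging PV = nRT for n: n = PV/(RT).
P = 440 mmHg = 58662 Pa; V = 24.9 ft³ = 0.7051 m³; T = 335 K; R = 8.314 J/(mol·K).
n = 14.85 mol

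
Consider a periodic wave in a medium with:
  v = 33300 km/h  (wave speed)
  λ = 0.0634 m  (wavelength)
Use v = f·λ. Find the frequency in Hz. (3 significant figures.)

1.46×10^5 Hz

Solving v = f·λ for f: f = v/λ.
v = 33300 km/h = 9250 m/s; λ = 0.0634 m.
f = 1.459×10^5 Hz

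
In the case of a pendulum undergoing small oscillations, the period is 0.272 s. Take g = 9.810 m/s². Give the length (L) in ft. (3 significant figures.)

Rearranging: L = g·(T/2π)².
T = 0.272 s; g = 9.810 m/s².
L = 0.01838 m
0.01838 m × (1 ft / 0.3048 m) = 0.06032 ft

0.0603 ft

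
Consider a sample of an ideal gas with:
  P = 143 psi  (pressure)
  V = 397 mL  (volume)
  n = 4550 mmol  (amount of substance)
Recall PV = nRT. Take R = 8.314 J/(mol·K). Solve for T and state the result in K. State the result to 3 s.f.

10.3 K

From the ideal-gas law: T = PV/(nR).
P = 143 psi = 9.860×10^5 Pa; V = 397 mL = 3.970×10^-4 m³; n = 4550 mmol = 4.550 mol; R = 8.314 J/(mol·K).
T = 10.35 K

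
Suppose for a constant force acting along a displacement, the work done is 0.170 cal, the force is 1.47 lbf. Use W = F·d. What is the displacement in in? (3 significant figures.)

4.28 in

Rearranging W = F·d for d: d = W/F.
W = 0.170 cal = 0.7113 J; F = 1.47 lbf = 6.539 N.
d = 0.1088 m
0.1088 m × (1 in / 0.02540 m) = 4.283 in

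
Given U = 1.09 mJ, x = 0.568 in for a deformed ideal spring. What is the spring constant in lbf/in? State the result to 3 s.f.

0.0598 lbf/in

Rearranging U = ½k·x² for k: k = 2U/x².
U = 1.09 mJ = 0.001090 J; x = 0.568 in = 0.01443 m.
k = 10.47 N/m
10.47 N/m × (1 lbf/in / 175.1 N/m) = 0.05981 lbf/in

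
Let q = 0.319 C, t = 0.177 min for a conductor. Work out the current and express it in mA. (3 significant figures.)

Rearranging: I = q/t.
q = 0.319 C; t = 0.177 min = 10.62 s.
I = 0.03004 A
0.03004 A × (1 mA / 0.001000 A) = 30.04 mA

30.0 mA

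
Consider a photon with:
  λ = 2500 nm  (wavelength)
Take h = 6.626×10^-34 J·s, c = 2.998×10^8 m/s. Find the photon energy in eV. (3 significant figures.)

Directly: E = hc/λ.
λ = 2500 nm = 2.500×10^-6 m; h = 6.626×10^-34 J·s; c = 2.998×10^8 m/s.
E = 7.946×10^-20 J
7.946×10^-20 J × (1 eV / 1.602×10^-19 J) = 0.4959 eV

0.496 eV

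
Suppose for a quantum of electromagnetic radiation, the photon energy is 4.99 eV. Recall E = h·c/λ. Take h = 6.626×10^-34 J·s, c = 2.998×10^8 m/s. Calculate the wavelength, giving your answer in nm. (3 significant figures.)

248 nm

Rearranging E = h·c/λ for λ: λ = hc/E.
E = 4.99 eV = 7.995×10^-19 J; h = 6.626×10^-34 J·s; c = 2.998×10^8 m/s.
λ = 2.485×10^-7 m
2.485×10^-7 m × (1 nm / 1.000×10^-9 m) = 248.5 nm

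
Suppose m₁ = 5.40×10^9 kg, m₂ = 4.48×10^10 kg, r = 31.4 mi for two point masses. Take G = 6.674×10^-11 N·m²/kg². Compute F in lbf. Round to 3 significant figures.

1.42 lbf

Directly: F = Gm₁m₂/r².
m₁ = 5.40×10^9 kg; m₂ = 4.48×10^10 kg; r = 31.4 mi = 50533 m; G = 6.674×10^-11 N·m²/kg².
F = 6.323 N
6.323 N × (1 lbf / 4.448 N) = 1.421 lbf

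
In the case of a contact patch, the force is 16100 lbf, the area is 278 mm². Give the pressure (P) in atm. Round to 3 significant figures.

P is given directly by: P = F/A.
F = 16100 lbf = 71616 N; A = 278 mm² = 2.780×10^-4 m².
P = 2.576×10^8 Pa  (the unit combination reduces to kg/(m·s²) = Pa)
2.576×10^8 Pa × (1 atm / 1.013×10^5 Pa) = 2542 atm

2540 atm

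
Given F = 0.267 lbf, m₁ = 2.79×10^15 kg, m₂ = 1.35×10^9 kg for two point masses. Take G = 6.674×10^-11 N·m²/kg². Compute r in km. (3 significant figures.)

Rearranging F = G·m₁·m₂/r² for r: r = √(G·m₁m₂/F).
F = 0.267 lbf = 1.188 N; m₁ = 2.79×10^15 kg; m₂ = 1.35×10^9 kg; G = 6.674×10^-11 N·m²/kg².
r = 1.455×10^7 m
1.455×10^7 m × (1 km / 1000 m) = 14548 km

14500 km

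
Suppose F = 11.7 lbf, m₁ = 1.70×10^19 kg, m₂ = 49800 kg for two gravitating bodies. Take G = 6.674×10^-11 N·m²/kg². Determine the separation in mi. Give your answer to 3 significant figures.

From Newton's law of gravitation: r = √(G·m₁m₂/F).
F = 11.7 lbf = 52.04 N; m₁ = 1.70×10^19 kg; m₂ = 49800 kg; G = 6.674×10^-11 N·m²/kg².
r = 1.042×10^6 m
1.042×10^6 m × (1 mi / 1609 m) = 647.4 mi

647 mi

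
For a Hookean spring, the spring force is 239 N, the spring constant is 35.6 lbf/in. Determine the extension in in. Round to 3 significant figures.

From Hooke's law: x = F/k.
F = 239 N; k = 35.6 lbf/in = 6235 N/m.
x = 0.03833 m
0.03833 m × (1 in / 0.02540 m) = 1.509 in

1.51 in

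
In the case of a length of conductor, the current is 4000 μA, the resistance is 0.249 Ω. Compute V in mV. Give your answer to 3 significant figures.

From Ohm's law: V = IR.
I = 4000 μA = 0.004000 A; R = 0.249 Ω.
V = 9.960×10^-4 V  (the unit combination reduces to kg·m²/(A·s³) = V)
9.960×10^-4 V × (1 mV / 0.001000 V) = 0.9960 mV

0.996 mV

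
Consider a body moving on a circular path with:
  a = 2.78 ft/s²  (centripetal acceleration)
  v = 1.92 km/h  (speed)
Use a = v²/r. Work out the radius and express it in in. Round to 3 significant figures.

13.2 in

Solving a = v²/r for r: r = v²/a.
a = 2.78 ft/s² = 0.8473 m/s²; v = 1.92 km/h = 0.5333 m/s.
r = 0.3357 m
0.3357 m × (1 in / 0.02540 m) = 13.22 in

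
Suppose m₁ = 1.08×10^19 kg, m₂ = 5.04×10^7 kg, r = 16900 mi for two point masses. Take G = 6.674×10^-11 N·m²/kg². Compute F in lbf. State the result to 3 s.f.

From Newton's law of gravitation: F = Gm₁m₂/r².
m₁ = 1.08×10^19 kg; m₂ = 5.04×10^7 kg; r = 16900 mi = 2.720×10^7 m; G = 6.674×10^-11 N·m²/kg².
F = 49.11 N  (the unit combination reduces to kg·m/s² = N)
49.11 N × (1 lbf / 4.448 N) = 11.04 lbf

11.0 lbf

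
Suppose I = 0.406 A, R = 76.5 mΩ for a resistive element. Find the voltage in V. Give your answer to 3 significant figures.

From Ohm's law: V = IR.
I = 0.406 A; R = 76.5 mΩ = 0.07650 Ω.
V = 0.03106 V

0.0311 V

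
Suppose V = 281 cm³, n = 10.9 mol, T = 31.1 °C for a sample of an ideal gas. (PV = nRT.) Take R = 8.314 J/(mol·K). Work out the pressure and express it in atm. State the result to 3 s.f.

968 atm

From the ideal-gas law: P = nRT/V.
V = 281 cm³ = 2.810×10^-4 m³; n = 10.9 mol; T = 31.1 °C = 304.2 K; R = 8.314 J/(mol·K).
P = 9.812×10^7 Pa
9.812×10^7 Pa × (1 atm / 1.013×10^5 Pa) = 968.4 atm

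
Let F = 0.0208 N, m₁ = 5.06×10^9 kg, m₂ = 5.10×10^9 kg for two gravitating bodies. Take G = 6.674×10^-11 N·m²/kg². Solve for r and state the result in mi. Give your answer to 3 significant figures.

Rearranging: r = √(G·m₁m₂/F).
F = 0.0208 N; m₁ = 5.06×10^9 kg; m₂ = 5.10×10^9 kg; G = 6.674×10^-11 N·m²/kg².
r = 2.878×10^5 m
2.878×10^5 m × (1 mi / 1609 m) = 178.8 mi

179 mi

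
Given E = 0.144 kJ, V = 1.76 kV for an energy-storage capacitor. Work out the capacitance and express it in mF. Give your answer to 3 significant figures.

Rearranging: C = 2E/V².
E = 0.144 kJ = 144.0 J; V = 1.76 kV = 1760 V.
C = 9.298×10^-5 F
9.298×10^-5 F × (1 mF / 0.001000 F) = 0.09298 mF

0.0930 mF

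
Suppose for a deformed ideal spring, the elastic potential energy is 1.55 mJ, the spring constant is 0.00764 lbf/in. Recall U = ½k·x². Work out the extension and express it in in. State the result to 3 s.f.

1.90 in

Solving U = ½k·x² for x: x = √(2U/k).
U = 1.55 mJ = 0.001550 J; k = 0.00764 lbf/in = 1.338 N/m.
x = 0.04813 m
0.04813 m × (1 in / 0.02540 m) = 1.895 in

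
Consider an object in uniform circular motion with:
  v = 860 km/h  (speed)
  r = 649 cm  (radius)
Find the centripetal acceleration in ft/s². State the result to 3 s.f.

Directly: a = v²/r.
v = 860 km/h = 238.9 m/s; r = 649 cm = 6.490 m.
a = 8793 m/s²
8793 m/s² × (1 ft/s² / 0.3048 m/s²) = 28849 ft/s²

28800 ft/s²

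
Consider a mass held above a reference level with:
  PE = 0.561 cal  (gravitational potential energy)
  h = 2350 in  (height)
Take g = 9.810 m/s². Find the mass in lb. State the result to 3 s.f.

Solving PE = m·g·h for m: m = PE/(g·h).
PE = 0.561 cal = 2.347 J; h = 2350 in = 59.69 m; g = 9.810 m/s².
m = 0.004009 kg
0.004009 kg × (1 lb / 0.4536 kg) = 0.008837 lb

0.00884 lb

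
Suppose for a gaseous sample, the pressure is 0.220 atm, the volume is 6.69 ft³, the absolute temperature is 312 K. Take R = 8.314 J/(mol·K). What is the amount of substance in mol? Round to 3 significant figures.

Rearranging PV = nRT for n: n = PV/(RT).
P = 0.220 atm = 22292 Pa; V = 6.69 ft³ = 0.1894 m³; T = 312 K; R = 8.314 J/(mol·K).
n = 1.628 mol

1.63 mol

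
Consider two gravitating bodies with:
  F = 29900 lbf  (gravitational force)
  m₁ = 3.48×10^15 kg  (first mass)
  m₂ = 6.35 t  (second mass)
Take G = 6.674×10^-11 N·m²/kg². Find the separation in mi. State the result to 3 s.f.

0.0654 mi

Solving F = G·m₁·m₂/r² for r: r = √(G·m₁m₂/F).
F = 29900 lbf = 1.330×10^5 N; m₁ = 3.48×10^15 kg; m₂ = 6.35 t = 6350 kg; G = 6.674×10^-11 N·m²/kg².
r = 105.3 m
105.3 m × (1 mi / 1609 m) = 0.06543 mi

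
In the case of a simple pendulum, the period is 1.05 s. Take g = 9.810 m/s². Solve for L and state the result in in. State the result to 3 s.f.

Rearranging T = 2π√(L/g) for L: L = g·(T/2π)².
T = 1.05 s; g = 9.810 m/s².
L = 0.2740 m
0.2740 m × (1 in / 0.02540 m) = 10.79 in

10.8 in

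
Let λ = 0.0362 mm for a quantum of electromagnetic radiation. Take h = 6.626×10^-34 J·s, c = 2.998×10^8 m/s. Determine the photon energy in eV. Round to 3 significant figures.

0.0343 eV

E is given directly by: E = hc/λ.
λ = 0.0362 mm = 3.620×10^-5 m; h = 6.626×10^-34 J·s; c = 2.998×10^8 m/s.
E = 5.487×10^-21 J
5.487×10^-21 J × (1 eV / 1.602×10^-19 J) = 0.03425 eV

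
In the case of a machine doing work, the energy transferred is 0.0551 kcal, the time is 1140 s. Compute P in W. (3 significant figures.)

Directly: P = W/t.
W = 0.0551 kcal = 230.5 J; t = 1140 s.
P = 0.2022 W

0.202 W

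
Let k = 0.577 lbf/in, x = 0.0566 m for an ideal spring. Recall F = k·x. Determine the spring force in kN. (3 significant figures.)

0.00572 kN

From Hooke's law: F = kx.
k = 0.577 lbf/in = 101.0 N/m; x = 0.0566 m.
F = 5.719 N  (the unit combination reduces to kg·m/s² = N)
5.719 N × (1 kN / 1000 N) = 0.005719 kN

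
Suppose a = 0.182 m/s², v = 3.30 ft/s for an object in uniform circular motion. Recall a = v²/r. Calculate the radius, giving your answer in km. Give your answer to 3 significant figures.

0.00556 km

Solving a = v²/r for r: r = v²/a.
a = 0.182 m/s²; v = 3.30 ft/s = 1.006 m/s.
r = 5.559 m
5.559 m × (1 km / 1000 m) = 0.005559 km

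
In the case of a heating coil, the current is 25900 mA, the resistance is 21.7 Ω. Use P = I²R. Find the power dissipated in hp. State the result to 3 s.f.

19.5 hp

P is given directly by: P = I²R.
I = 25900 mA = 25.90 A; R = 21.7 Ω.
P = 14557 W
14557 W × (1 hp / 745.7 W) = 19.52 hp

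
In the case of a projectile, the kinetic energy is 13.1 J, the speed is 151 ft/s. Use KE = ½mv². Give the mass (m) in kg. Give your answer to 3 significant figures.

Rearranging KE = ½mv² for m: m = 2·KE/v².
KE = 13.1 J; v = 151 ft/s = 46.02 m/s.
m = 0.01237 kg

0.0124 kg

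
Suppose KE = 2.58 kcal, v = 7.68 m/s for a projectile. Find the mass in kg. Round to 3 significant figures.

366 kg

Solving KE = ½mv² for m: m = 2·KE/v².
KE = 2.58 kcal = 10795 J; v = 7.68 m/s.
m = 366.0 kg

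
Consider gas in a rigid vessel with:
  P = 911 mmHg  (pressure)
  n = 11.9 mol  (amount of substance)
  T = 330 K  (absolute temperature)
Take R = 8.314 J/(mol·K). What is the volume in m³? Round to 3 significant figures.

0.269 m³

Solving PV = nRT for V: V = nRT/P.
P = 911 mmHg = 1.215×10^5 Pa; n = 11.9 mol; T = 330 K; R = 8.314 J/(mol·K).
V = 0.2688 m³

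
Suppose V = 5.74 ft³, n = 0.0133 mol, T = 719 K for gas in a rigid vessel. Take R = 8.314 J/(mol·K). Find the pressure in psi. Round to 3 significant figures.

0.0709 psi

From the ideal-gas law: P = nRT/V.
V = 5.74 ft³ = 0.1625 m³; n = 0.0133 mol; T = 719 K; R = 8.314 J/(mol·K).
P = 489.1 Pa
489.1 Pa × (1 psi / 6895 Pa) = 0.07094 psi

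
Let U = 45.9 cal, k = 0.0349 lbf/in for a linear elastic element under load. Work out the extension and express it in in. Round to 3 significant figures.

312 in

Rearranging: x = √(2U/k).
U = 45.9 cal = 192.0 J; k = 0.0349 lbf/in = 6.112 N/m.
x = 7.927 m
7.927 m × (1 in / 0.02540 m) = 312.1 in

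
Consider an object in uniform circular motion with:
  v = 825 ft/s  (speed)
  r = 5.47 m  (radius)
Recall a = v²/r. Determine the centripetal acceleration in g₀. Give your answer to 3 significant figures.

a is given directly by: a = v²/r.
v = 825 ft/s = 251.5 m/s; r = 5.47 m.
a = 11560 m/s²
11560 m/s² × (1 g₀ / 9.807 m/s²) = 1179 g₀

1180 g₀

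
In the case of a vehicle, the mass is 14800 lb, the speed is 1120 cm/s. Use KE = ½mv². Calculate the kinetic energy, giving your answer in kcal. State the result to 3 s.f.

101 kcal

Directly: KE = ½mv².
m = 14800 lb = 6713 kg; v = 1120 cm/s = 11.20 m/s.
KE = 4.210×10^5 J
4.210×10^5 J × (1 kcal / 4184 J) = 100.6 kcal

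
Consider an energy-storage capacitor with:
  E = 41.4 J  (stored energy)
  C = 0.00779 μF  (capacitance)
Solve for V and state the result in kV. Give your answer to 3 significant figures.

Rearranging E = ½C·V² for V: V = √(2E/C).
E = 41.4 J; C = 0.00779 μF = 7.790×10^-9 F.
V = 1.031×10^5 V  (the unit combination reduces to kg·m²/(A·s³) = V)
1.031×10^5 V × (1 kV / 1000 V) = 103.1 kV

103 kV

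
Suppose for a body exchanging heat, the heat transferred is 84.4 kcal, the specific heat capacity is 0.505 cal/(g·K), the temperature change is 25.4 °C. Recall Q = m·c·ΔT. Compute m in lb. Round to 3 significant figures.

Rearranging: m = Q/(c·ΔT).
Q = 84.4 kcal = 3.531×10^5 J; c = 0.505 cal/(g·K) = 2113 J/(kg·K); ΔT = 25.4 °C = 25.40 K.
m = 6.580 kg
6.580 kg × (1 lb / 0.4536 kg) = 14.51 lb

14.5 lb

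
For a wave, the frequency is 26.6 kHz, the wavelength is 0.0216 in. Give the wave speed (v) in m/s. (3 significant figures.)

v is given directly by: v = fλ.
f = 26.6 kHz = 26600 Hz; λ = 0.0216 in = 5.486×10^-4 m.
v = 14.59 m/s

14.6 m/s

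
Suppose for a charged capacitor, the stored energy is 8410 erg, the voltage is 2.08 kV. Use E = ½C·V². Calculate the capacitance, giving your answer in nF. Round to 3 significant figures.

0.389 nF

Solving E = ½C·V² for C: C = 2E/V².
E = 8410 erg = 8.410×10^-4 J; V = 2.08 kV = 2080 V.
C = 3.888×10^-10 F
3.888×10^-10 F × (1 nF / 1.000×10^-9 F) = 0.3888 nF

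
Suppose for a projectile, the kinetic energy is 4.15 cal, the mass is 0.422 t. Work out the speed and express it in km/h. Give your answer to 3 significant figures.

1.03 km/h

Rearranging KE = ½mv² for v: v = √(2·KE/m).
KE = 4.15 cal = 17.36 J; m = 0.422 t = 422.0 kg.
v = 0.2869 m/s
0.2869 m/s × (1 km/h / 0.2778 m/s) = 1.033 km/h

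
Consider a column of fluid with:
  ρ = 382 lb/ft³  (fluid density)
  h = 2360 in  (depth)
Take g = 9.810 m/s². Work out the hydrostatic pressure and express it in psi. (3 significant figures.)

522 psi

Directly: P = ρgh.
ρ = 382 lb/ft³ = 6119 kg/m³; h = 2360 in = 59.94 m; g = 9.810 m/s².
P = 3.598×10^6 Pa  (the unit combination reduces to kg/(m·s²) = Pa)
3.598×10^6 Pa × (1 psi / 6895 Pa) = 521.9 psi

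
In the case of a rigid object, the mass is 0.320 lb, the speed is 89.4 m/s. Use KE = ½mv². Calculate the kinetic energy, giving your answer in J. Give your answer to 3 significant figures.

Directly: KE = ½mv².
m = 0.320 lb = 0.1451 kg; v = 89.4 m/s.
KE = 580.0 J

580 J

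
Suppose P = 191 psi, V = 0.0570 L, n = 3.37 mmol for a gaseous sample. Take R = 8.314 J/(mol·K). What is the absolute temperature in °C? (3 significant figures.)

From the ideal-gas law: T = PV/(nR).
P = 191 psi = 1.317×10^6 Pa; V = 0.0570 L = 5.700×10^-5 m³; n = 3.37 mmol = 0.003370 mol; R = 8.314 J/(mol·K).
T = 2679 K
2679 K − 273.15 = 2406 °C

2410 °C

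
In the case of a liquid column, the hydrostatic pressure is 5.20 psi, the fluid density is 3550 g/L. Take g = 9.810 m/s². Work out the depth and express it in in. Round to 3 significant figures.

40.5 in

Rearranging: h = P/(ρ·g).
P = 5.20 psi = 35853 Pa; ρ = 3550 g/L = 3550 kg/m³; g = 9.810 m/s².
h = 1.029 m
1.029 m × (1 in / 0.02540 m) = 40.53 in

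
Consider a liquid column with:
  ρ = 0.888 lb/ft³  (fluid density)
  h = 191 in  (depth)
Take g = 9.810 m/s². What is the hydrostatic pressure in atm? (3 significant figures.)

Directly: P = ρgh.
ρ = 0.888 lb/ft³ = 14.22 kg/m³; h = 191 in = 4.851 m; g = 9.810 m/s².
P = 677.0 Pa  (the unit combination reduces to kg/(m·s²) = Pa)
677.0 Pa × (1 atm / 1.013×10^5 Pa) = 0.006681 atm

0.00668 atm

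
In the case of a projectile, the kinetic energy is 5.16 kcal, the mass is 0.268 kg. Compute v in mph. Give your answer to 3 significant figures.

898 mph

Rearranging KE = ½mv² for v: v = √(2·KE/m).
KE = 5.16 kcal = 21589 J; m = 0.268 kg.
v = 401.4 m/s
401.4 m/s × (1 mph / 0.4470 m/s) = 897.9 mph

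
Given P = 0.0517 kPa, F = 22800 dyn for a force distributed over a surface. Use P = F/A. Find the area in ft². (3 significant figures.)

0.0475 ft²

Rearranging P = F/A for A: A = F/P.
P = 0.0517 kPa = 51.70 Pa; F = 22800 dyn = 0.2280 N.
A = 0.004410 m²
0.004410 m² × (1 ft² / 0.09290 m²) = 0.04747 ft²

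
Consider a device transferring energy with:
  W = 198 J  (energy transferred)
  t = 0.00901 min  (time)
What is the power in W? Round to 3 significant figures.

366 W

P is given directly by: P = W/t.
W = 198 J; t = 0.00901 min = 0.5406 s.
P = 366.3 W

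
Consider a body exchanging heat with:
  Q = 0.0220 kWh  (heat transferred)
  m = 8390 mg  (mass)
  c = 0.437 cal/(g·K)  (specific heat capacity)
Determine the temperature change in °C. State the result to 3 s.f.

5160 °C

Rearranging Q = m·c·ΔT for ΔT: ΔT = Q/(m·c).
Q = 0.0220 kWh = 79200 J; m = 8390 mg = 0.008390 kg; c = 0.437 cal/(g·K) = 1828 J/(kg·K).
ΔT = 5163 K
Since 1 °C = 1 K, 5163 °C.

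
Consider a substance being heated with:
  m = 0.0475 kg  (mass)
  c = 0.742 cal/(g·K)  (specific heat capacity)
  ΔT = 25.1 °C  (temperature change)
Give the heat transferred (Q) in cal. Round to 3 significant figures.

Directly: Q = mcΔT.
m = 0.0475 kg; c = 0.742 cal/(g·K) = 3105 J/(kg·K); ΔT = 25.1 °C = 25.10 K.
Q = 3701 J
3701 J × (1 cal / 4.184 J) = 884.6 cal

885 cal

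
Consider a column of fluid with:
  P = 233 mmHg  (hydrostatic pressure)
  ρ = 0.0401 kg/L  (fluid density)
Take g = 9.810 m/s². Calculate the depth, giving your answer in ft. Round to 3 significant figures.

Rearranging P = ρ·g·h for h: h = P/(ρ·g).
P = 233 mmHg = 31064 Pa; ρ = 0.0401 kg/L = 40.10 kg/m³; g = 9.810 m/s².
h = 78.97 m
78.97 m × (1 ft / 0.3048 m) = 259.1 ft

259 ft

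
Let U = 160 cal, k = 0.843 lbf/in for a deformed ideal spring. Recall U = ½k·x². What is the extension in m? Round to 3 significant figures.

3.01 m

Rearranging: x = √(2U/k).
U = 160 cal = 669.4 J; k = 0.843 lbf/in = 147.6 N/m.
x = 3.011 m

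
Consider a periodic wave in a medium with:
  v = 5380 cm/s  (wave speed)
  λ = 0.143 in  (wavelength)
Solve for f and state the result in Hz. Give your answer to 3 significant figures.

14800 Hz

Solving v = f·λ for f: f = v/λ.
v = 5380 cm/s = 53.80 m/s; λ = 0.143 in = 0.003632 m.
f = 14812 Hz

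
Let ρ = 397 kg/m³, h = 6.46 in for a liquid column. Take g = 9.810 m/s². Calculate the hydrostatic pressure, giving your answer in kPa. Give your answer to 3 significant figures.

0.639 kPa

P is given directly by: P = ρgh.
ρ = 397 kg/m³; h = 6.46 in = 0.1641 m; g = 9.810 m/s².
P = 639.0 Pa
639.0 Pa × (1 kPa / 1000 Pa) = 0.6390 kPa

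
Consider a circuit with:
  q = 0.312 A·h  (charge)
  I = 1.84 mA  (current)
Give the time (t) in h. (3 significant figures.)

170 h

Rearranging: t = q/I.
q = 0.312 A·h = 1123 C; I = 1.84 mA = 0.001840 A.
t = 6.104×10^5 s
6.104×10^5 s × (1 h / 3600 s) = 169.6 h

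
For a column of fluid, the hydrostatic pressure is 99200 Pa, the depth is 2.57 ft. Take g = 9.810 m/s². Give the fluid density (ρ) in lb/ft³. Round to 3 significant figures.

806 lb/ft³

Rearranging P = ρ·g·h for ρ: ρ = P/(g·h).
P = 99200 Pa; h = 2.57 ft = 0.7833 m; g = 9.810 m/s².
ρ = 12909 kg/m³
12909 kg/m³ × (1 lb/ft³ / 16.02 kg/m³) = 805.9 lb/ft³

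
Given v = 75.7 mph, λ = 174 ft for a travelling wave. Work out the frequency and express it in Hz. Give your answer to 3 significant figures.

0.638 Hz

Solving v = f·λ for f: f = v/λ.
v = 75.7 mph = 33.84 m/s; λ = 174 ft = 53.04 m.
f = 0.6381 Hz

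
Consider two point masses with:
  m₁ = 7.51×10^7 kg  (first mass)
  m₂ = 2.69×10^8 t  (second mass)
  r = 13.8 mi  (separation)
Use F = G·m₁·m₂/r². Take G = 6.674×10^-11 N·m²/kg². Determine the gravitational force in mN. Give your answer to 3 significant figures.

F is given directly by: F = Gm₁m₂/r².
m₁ = 7.51×10^7 kg; m₂ = 2.69×10^8 t = 2.690×10^11 kg; r = 13.8 mi = 22209 m; G = 6.674×10^-11 N·m²/kg².
F = 2.734 N
2.734 N × (1 mN / 0.001000 N) = 2734 mN

2730 mN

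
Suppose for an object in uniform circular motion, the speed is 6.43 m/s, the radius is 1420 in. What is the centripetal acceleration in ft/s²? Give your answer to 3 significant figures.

a is given directly by: a = v²/r.
v = 6.43 m/s; r = 1420 in = 36.07 m.
a = 1.146 m/s²
1.146 m/s² × (1 ft/s² / 0.3048 m/s²) = 3.761 ft/s²

3.76 ft/s²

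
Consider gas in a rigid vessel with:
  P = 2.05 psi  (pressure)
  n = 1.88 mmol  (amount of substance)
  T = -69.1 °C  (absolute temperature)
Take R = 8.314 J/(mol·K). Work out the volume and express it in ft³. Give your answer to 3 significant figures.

From the ideal-gas law: V = nRT/P.
P = 2.05 psi = 14134 Pa; n = 1.88 mmol = 0.001880 mol; T = -69.1 °C = 204.0 K; R = 8.314 J/(mol·K).
V = 2.256×10^-4 m³
2.256×10^-4 m³ × (1 ft³ / 0.02832 m³) = 0.007969 ft³

0.00797 ft³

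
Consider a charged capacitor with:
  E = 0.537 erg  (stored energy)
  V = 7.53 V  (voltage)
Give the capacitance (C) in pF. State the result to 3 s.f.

1890 pF

Solving E = ½C·V² for C: C = 2E/V².
E = 0.537 erg = 5.370×10^-8 J; V = 7.53 V.
C = 1.894×10^-9 F
1.894×10^-9 F × (1 pF / 1.000×10^-12 F) = 1894 pF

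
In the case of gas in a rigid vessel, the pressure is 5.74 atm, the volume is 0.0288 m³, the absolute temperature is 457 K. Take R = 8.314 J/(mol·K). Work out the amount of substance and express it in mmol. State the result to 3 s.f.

From the ideal-gas law: n = PV/(RT).
P = 5.74 atm = 5.816×10^5 Pa; V = 0.0288 m³; T = 457 K; R = 8.314 J/(mol·K).
n = 4.409 mol
4.409 mol × (1 mmol / 0.001000 mol) = 4409 mmol

4410 mmol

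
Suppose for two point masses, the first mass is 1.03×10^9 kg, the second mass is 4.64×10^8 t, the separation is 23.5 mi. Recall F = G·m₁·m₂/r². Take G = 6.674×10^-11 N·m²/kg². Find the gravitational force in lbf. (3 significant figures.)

From Newton's law of gravitation: F = Gm₁m₂/r².
m₁ = 1.03×10^9 kg; m₂ = 4.64×10^8 t = 4.640×10^11 kg; r = 23.5 mi = 37820 m; G = 6.674×10^-11 N·m²/kg².
F = 22.30 N
22.30 N × (1 lbf / 4.448 N) = 5.013 lbf

5.01 lbf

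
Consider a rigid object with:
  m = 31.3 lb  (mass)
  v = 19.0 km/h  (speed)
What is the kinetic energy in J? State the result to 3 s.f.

Directly: KE = ½mv².
m = 31.3 lb = 14.20 kg; v = 19.0 km/h = 5.278 m/s.
KE = 197.7 J  (the unit combination reduces to kg·m²/s² = J)

198 J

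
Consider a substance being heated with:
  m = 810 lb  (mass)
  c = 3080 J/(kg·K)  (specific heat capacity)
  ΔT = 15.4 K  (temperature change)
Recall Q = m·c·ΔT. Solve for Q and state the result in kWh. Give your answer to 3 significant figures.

Directly: Q = mcΔT.
m = 810 lb = 367.4 kg; c = 3080 J/(kg·K); ΔT = 15.4 K.
Q = 1.743×10^7 J
1.743×10^7 J × (1 kWh / 3.600×10^6 J) = 4.841 kWh

4.84 kWh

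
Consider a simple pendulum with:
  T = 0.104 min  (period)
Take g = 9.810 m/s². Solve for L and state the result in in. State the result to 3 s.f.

Solving T = 2π√(L/g) for L: L = g·(T/2π)².
T = 0.104 min = 6.240 s; g = 9.810 m/s².
L = 9.676 m
9.676 m × (1 in / 0.02540 m) = 380.9 in

381 in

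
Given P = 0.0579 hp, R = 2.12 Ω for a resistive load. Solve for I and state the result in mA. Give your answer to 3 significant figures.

4510 mA

Rearranging: I = √(P/R).
P = 0.0579 hp = 43.18 W; R = 2.12 Ω.
I = 4.513 A
4.513 A × (1 mA / 0.001000 A) = 4513 mA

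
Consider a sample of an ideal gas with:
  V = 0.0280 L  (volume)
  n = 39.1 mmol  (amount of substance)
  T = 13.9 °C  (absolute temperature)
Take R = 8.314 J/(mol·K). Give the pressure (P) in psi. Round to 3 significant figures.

Directly: P = nRT/V.
V = 0.0280 L = 2.800×10^-5 m³; n = 39.1 mmol = 0.03910 mol; T = 13.9 °C = 287.0 K; R = 8.314 J/(mol·K).
P = 3.333×10^6 Pa
3.333×10^6 Pa × (1 psi / 6895 Pa) = 483.4 psi

483 psi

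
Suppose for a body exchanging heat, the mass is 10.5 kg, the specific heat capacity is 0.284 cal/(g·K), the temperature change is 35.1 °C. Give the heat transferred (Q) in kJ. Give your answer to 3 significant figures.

438 kJ

Q is given directly by: Q = mcΔT.
m = 10.5 kg; c = 0.284 cal/(g·K) = 1188 J/(kg·K); ΔT = 35.1 °C = 35.10 K.
Q = 4.379×10^5 J  (the unit combination reduces to kg·m²/s² = J)
4.379×10^5 J × (1 kJ / 1000 J) = 437.9 kJ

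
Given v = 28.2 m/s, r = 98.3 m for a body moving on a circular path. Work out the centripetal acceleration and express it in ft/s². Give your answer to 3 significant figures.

26.5 ft/s²

Directly: a = v²/r.
v = 28.2 m/s; r = 98.3 m.
a = 8.090 m/s²
8.090 m/s² × (1 ft/s² / 0.3048 m/s²) = 26.54 ft/s²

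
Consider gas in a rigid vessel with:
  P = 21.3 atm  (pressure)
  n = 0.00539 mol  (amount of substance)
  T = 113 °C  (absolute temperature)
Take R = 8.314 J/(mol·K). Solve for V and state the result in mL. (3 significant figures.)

8.02 mL

From the ideal-gas law: V = nRT/P.
P = 21.3 atm = 2.158×10^6 Pa; n = 0.00539 mol; T = 113 °C = 386.1 K; R = 8.314 J/(mol·K).
V = 8.018×10^-6 m³
8.018×10^-6 m³ × (1 mL / 1.000×10^-6 m³) = 8.018 mL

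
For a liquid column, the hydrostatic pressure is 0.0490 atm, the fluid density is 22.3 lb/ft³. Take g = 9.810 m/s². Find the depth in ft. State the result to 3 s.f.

4.65 ft

Rearranging P = ρ·g·h for h: h = P/(ρ·g).
P = 0.0490 atm = 4965 Pa; ρ = 22.3 lb/ft³ = 357.2 kg/m³; g = 9.810 m/s².
h = 1.417 m
1.417 m × (1 ft / 0.3048 m) = 4.648 ft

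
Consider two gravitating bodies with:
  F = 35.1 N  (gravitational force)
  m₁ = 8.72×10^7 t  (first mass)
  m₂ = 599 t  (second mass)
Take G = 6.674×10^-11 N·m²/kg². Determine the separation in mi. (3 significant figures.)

0.196 mi

Rearranging: r = √(G·m₁m₂/F).
F = 35.1 N; m₁ = 8.72×10^7 t = 8.720×10^10 kg; m₂ = 599 t = 5.990×10^5 kg; G = 6.674×10^-11 N·m²/kg².
r = 315.1 m
315.1 m × (1 mi / 1609 m) = 0.1958 mi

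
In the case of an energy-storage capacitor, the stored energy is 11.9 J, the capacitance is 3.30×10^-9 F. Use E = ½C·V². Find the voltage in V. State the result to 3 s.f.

84900 V

Rearranging: V = √(2E/C).
E = 11.9 J; C = 3.30×10^-9 F.
V = 84924 V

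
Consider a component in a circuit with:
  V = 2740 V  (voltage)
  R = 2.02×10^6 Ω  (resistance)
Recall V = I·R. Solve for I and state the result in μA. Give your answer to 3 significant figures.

1360 μA

Solving V = I·R for I: I = V/R.
V = 2740 V; R = 2.02×10^6 Ω.
I = 0.001356 A
0.001356 A × (1 μA / 1.000×10^-6 A) = 1356 μA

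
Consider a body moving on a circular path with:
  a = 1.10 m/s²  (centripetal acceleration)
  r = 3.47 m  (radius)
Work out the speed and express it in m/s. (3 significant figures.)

Rearranging: v = √(a·r).
a = 1.10 m/s²; r = 3.47 m.
v = 1.954 m/s

1.95 m/s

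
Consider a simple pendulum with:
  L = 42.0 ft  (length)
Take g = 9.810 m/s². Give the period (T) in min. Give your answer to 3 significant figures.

0.120 min

T is given directly by: T = 2π√(L/g).
L = 42.0 ft = 12.80 m; g = 9.810 m/s².
T = 7.178 s
7.178 s × (1 min / 60.00 s) = 0.1196 min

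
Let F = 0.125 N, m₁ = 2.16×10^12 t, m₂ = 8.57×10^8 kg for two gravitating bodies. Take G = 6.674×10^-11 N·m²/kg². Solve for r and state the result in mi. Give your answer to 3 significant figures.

Solving F = G·m₁·m₂/r² for r: r = √(G·m₁m₂/F).
F = 0.125 N; m₁ = 2.16×10^12 t = 2.160×10^15 kg; m₂ = 8.57×10^8 kg; G = 6.674×10^-11 N·m²/kg².
r = 3.144×10^7 m
3.144×10^7 m × (1 mi / 1609 m) = 19535 mi

19500 mi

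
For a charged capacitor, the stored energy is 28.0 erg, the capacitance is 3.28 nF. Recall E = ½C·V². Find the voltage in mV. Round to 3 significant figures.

Rearranging E = ½C·V² for V: V = √(2E/C).
E = 28.0 erg = 2.800×10^-6 J; C = 3.28 nF = 3.280×10^-9 F.
V = 41.32 V
41.32 V × (1 mV / 0.001000 V) = 41320 mV

41300 mV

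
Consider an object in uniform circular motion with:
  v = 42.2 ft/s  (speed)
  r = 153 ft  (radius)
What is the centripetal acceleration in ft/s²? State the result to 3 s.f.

Directly: a = v²/r.
v = 42.2 ft/s = 12.86 m/s; r = 153 ft = 46.63 m.
a = 3.548 m/s²
3.548 m/s² × (1 ft/s² / 0.3048 m/s²) = 11.64 ft/s²

11.6 ft/s²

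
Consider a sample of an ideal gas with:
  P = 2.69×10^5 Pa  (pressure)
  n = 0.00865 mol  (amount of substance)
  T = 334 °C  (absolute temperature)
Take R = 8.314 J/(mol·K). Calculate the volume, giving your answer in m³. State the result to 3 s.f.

From the ideal-gas law: V = nRT/P.
P = 2.69×10^5 Pa; n = 0.00865 mol; T = 334 °C = 607.1 K; R = 8.314 J/(mol·K).
V = 1.623×10^-4 m³

1.62×10^-4 m³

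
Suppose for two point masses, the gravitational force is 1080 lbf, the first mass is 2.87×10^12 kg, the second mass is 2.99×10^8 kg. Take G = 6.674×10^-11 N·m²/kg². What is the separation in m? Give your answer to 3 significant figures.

3450 m

From Newton's law of gravitation: r = √(G·m₁m₂/F).
F = 1080 lbf = 4804 N; m₁ = 2.87×10^12 kg; m₂ = 2.99×10^8 kg; G = 6.674×10^-11 N·m²/kg².
r = 3453 m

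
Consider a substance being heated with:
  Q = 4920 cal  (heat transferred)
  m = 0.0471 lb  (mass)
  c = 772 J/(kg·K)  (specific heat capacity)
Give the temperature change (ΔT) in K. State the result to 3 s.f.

1250 K

Solving Q = m·c·ΔT for ΔT: ΔT = Q/(m·c).
Q = 4920 cal = 20585 J; m = 0.0471 lb = 0.02136 kg; c = 772 J/(kg·K).
ΔT = 1248 K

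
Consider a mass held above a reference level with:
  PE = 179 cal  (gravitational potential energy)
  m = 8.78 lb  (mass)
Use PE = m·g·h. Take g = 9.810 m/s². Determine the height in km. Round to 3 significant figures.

Rearranging PE = m·g·h for h: h = PE/(m·g).
PE = 179 cal = 748.9 J; m = 8.78 lb = 3.983 kg; g = 9.810 m/s².
h = 19.17 m
19.17 m × (1 km / 1000 m) = 0.01917 km

0.0192 km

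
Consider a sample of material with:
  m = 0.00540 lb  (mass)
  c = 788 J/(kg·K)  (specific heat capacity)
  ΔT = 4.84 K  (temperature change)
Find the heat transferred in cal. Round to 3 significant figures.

Q is given directly by: Q = mcΔT.
m = 0.00540 lb = 0.002449 kg; c = 788 J/(kg·K); ΔT = 4.84 K.
Q = 9.342 J
9.342 J × (1 cal / 4.184 J) = 2.233 cal

2.23 cal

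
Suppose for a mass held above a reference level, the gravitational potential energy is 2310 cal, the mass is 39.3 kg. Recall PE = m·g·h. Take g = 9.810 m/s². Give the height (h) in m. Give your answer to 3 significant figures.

25.1 m

Solving PE = m·g·h for h: h = PE/(m·g).
PE = 2310 cal = 9665 J; m = 39.3 kg; g = 9.810 m/s².
h = 25.07 m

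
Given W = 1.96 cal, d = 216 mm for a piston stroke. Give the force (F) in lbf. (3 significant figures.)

8.54 lbf

Solving W = F·d for F: F = W/d.
W = 1.96 cal = 8.201 J; d = 216 mm = 0.2160 m.
F = 37.97 N
37.97 N × (1 lbf / 4.448 N) = 8.535 lbf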